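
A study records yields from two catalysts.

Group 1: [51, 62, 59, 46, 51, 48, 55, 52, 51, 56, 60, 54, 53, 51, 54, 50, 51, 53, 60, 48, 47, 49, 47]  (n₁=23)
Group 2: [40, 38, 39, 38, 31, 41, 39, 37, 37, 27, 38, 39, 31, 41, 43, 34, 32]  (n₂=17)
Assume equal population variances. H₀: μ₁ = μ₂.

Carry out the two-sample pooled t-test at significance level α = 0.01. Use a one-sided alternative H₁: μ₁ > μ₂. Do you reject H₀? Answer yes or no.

reject H₀: yes

x̄₁=52.522, s₁=4.481, n₁=23
x̄₂=36.765, s₂=4.309, n₂=17
s_p² = [22·4.481² + 16·4.309²]/38 = 19.4421
SE = √(s_p²·(1/23+1/17)) = 1.4103
t = (52.522−36.765)/1.4103 = 11.1728
df = 38
p-value (one-sided, H₁ greater) = 0.00000
At α=0.01: p < α → reject H₀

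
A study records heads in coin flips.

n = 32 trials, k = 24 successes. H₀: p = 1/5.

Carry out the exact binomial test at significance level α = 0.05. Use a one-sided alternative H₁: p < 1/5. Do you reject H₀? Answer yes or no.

reject H₀: no

Exact binomial: n=32, k=24, p₀=1/5=0.2000
P(X≤24) from Σ C(n,i)·p₀^i·(1−p₀)^(n−i)
p-value (one-sided, H₁ less) = 1.00000
At α=0.05: p ≥ α → fail to reject H₀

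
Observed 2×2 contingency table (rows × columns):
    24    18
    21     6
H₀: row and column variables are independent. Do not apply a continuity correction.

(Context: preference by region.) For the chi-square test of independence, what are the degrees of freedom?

degrees of freedom = 1

df = (r−1)(c−1) = (2−1)·(2−1) = 1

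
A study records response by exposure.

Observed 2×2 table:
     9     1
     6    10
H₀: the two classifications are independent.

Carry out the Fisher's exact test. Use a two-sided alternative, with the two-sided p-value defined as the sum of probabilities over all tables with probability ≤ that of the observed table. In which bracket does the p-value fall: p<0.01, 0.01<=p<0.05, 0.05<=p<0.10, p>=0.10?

p-value bracket: 0.01<=p<0.05

Margins: r₁=10, r₂=16, c₁=15, c₂=11, n=26
p_obs = C(10,9)·C(16,6)/C(26,15); sum pmf over tables with pmf ≤ p_obs
p-value (two-sided) = 0.01435
→ bracket: 0.01<=p<0.05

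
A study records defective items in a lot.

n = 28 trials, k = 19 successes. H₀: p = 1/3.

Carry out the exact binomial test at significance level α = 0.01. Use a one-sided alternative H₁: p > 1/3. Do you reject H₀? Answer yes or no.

reject H₀: yes

Exact binomial: n=28, k=19, p₀=1/3=0.3333
P(X≥19) from Σ C(n,i)·p₀^i·(1−p₀)^(n−i)
p-value (one-sided, H₁ greater) = 0.00020
At α=0.01: p < α → reject H₀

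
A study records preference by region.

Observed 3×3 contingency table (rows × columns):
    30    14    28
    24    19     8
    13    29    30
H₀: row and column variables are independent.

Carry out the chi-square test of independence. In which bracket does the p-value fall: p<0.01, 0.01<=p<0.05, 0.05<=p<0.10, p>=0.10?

Row totals [72, 51, 72], col totals [67, 62, 66], n=195
χ² = (30−24.74)²/24.74 + (14−22.89)²/22.89 + (28−24.37)²/24.37 + (24−17.52)²/17.52 + (19−16.22)²/16.22 + (8−17.26)²/17.26 + (13−24.74)²/24.74 + (29−22.89)²/22.89 + (30−24.37)²/24.37 = 21.4561
df = 4
p-value (upper-tail) = 0.00026
→ bracket: p<0.01

p-value bracket: p<0.01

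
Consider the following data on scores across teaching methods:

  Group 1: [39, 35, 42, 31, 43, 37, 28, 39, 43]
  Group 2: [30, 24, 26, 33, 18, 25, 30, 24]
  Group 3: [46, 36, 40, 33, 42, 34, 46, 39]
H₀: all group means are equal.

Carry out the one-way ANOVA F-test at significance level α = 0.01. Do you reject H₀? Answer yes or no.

Group means [37.44, 26.25, 39.50], grand mean 34.520
SSB = Σnᵢ(x̄ᵢ−x̄)² = 822.518; SSW = ΣΣ(x−x̄ᵢ)² = 553.722
MSB = 822.518/2 = 411.2589; MSW = 553.722/22 = 25.1692
F = MSB/MSW = 16.3398
df = (2, 22)
p-value (upper-tail) = 0.00004
At α=0.01: p < α → reject H₀

reject H₀: yes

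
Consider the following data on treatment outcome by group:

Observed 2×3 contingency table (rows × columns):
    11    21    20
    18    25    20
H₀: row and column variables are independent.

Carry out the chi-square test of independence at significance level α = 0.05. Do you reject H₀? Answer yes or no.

reject H₀: no

Row totals [52, 63], col totals [29, 46, 40], n=115
χ² = (11−13.11)²/13.11 + (21−20.80)²/20.80 + (20−18.09)²/18.09 + (18−15.89)²/15.89 + (25−25.20)²/25.20 + (20−21.91)²/21.91 = 0.9944
df = 2
p-value (upper-tail) = 0.60823
At α=0.05: p ≥ α → fail to reject H₀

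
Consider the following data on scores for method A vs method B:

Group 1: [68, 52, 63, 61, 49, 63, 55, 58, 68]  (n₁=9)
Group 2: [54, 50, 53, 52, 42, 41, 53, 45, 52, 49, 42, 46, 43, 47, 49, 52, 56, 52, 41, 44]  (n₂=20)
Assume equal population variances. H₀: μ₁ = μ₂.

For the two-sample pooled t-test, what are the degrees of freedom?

degrees of freedom = 27

df = n₁ + n₂ − 2 = 9 + 20 − 2 = 27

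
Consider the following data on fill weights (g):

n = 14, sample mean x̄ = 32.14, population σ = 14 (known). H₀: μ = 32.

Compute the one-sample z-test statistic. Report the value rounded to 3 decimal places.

SE = σ/√n = 14/√14 = 3.7417
z = (x̄−μ₀)/SE = (32.14−32)/3.7417 = 0.0374

test statistic = 0.037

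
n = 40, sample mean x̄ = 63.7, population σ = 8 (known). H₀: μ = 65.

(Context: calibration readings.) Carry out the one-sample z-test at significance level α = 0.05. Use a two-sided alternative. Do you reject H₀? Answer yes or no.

reject H₀: no

SE = σ/√n = 8/√40 = 1.2649
z = (x̄−μ₀)/SE = (63.7−65)/1.2649 = -1.0277
p-value (two-sided) = 0.30407
At α=0.05: p ≥ α → fail to reject H₀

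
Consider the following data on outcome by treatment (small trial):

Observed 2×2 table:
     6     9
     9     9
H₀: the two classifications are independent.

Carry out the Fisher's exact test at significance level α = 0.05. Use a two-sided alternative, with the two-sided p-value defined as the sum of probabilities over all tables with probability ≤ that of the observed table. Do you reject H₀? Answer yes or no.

Margins: r₁=15, r₂=18, c₁=15, c₂=18, n=33
p_obs = C(15,6)·C(18,9)/C(33,15); sum pmf over tables with pmf ≤ p_obs
p-value (two-sided) = 0.72851
At α=0.05: p ≥ α → fail to reject H₀

reject H₀: no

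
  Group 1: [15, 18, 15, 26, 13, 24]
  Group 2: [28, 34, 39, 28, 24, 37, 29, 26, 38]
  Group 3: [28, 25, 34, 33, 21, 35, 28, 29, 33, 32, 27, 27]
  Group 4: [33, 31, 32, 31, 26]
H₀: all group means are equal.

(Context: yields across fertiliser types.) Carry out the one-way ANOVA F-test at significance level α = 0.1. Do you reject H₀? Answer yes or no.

Group means [18.50, 31.44, 29.33, 30.60], grand mean 28.094
SSB = Σnᵢ(x̄ᵢ−x̄)² = 703.130; SSW = ΣΣ(x−x̄ᵢ)² = 613.589
MSB = 703.130/3 = 234.3766; MSW = 613.589/28 = 21.9139
F = MSB/MSW = 10.6953
df = (3, 28)
p-value (upper-tail) = 0.00007
At α=0.1: p < α → reject H₀

reject H₀: yes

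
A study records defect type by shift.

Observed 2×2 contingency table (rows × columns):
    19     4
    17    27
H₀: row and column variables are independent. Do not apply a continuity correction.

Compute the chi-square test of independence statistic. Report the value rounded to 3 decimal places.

test statistic = 11.748

Row totals [23, 44], col totals [36, 31], n=67
χ² = (19−12.36)²/12.36 + (4−10.64)²/10.64 + (17−23.64)²/23.64 + (27−20.36)²/20.36 = 11.7476
df = 1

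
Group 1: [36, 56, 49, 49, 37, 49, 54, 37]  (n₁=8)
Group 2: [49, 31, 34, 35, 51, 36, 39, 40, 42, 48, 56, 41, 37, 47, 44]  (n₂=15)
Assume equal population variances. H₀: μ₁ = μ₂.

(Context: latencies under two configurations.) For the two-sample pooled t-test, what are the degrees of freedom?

degrees of freedom = 21

df = n₁ + n₂ − 2 = 8 + 15 − 2 = 21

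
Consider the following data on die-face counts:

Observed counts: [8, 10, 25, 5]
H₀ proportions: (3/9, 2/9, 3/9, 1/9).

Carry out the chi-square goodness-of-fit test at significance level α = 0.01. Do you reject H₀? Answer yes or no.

n = 48; E_i = n·p_i = [16.00, 10.67, 16.00, 5.33]
χ² = (8−16.00)²/16.00 + (10−10.67)²/10.67 + (25−16.00)²/16.00 + (5−5.33)²/5.33 = 9.1250
df = 3
p-value (upper-tail) = 0.02767
At α=0.01: p ≥ α → fail to reject H₀

reject H₀: no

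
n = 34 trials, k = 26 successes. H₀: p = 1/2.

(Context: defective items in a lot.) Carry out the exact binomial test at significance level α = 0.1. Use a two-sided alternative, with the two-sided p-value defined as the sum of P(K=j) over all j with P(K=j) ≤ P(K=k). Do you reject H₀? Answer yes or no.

reject H₀: yes

Exact binomial: n=34, k=26, p₀=1/2=0.5000
P(X=j) = C(n,j)·p₀^j·(1−p₀)^(n−j); p = Σ P(X=j) over j with P(X=j) ≤ P(X=26)
p-value (two-sided) = 0.00294
At α=0.1: p < α → reject H₀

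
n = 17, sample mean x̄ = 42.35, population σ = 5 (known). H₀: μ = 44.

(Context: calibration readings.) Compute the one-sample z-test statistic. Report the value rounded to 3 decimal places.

SE = σ/√n = 5/√17 = 1.2127
z = (x̄−μ₀)/SE = (42.35−44)/1.2127 = -1.3606

test statistic = -1.361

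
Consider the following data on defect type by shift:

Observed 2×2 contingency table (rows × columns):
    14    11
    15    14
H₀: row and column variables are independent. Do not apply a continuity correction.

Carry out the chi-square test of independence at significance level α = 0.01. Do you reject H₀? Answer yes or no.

Row totals [25, 29], col totals [29, 25], n=54
χ² = (14−13.43)²/13.43 + (11−11.57)²/11.57 + (15−15.57)²/15.57 + (14−13.43)²/13.43 = 0.0987
df = 1
p-value (upper-tail) = 0.75336
At α=0.01: p ≥ α → fail to reject H₀

reject H₀: no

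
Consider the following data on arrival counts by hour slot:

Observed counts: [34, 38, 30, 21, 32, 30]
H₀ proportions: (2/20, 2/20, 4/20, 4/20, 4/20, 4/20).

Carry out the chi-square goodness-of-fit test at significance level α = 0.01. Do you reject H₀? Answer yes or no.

reject H₀: yes

n = 185; E_i = n·p_i = [18.50, 18.50, 37.00, 37.00, 37.00, 37.00]
χ² = (34−18.50)²/18.50 + (38−18.50)²/18.50 + (30−37.00)²/37.00 + (21−37.00)²/37.00 + (32−37.00)²/37.00 + (30−37.00)²/37.00 = 43.7838
df = 5
p-value (upper-tail) = 0.00000
At α=0.01: p < α → reject H₀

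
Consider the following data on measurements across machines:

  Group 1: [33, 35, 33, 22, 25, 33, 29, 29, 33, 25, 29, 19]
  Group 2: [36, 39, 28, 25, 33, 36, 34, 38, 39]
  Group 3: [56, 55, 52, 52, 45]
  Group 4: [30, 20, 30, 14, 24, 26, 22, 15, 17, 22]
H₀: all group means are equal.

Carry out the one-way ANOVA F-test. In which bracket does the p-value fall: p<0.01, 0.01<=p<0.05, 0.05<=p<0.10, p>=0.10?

p-value bracket: p<0.01

Group means [28.75, 34.22, 52.00, 22.00], grand mean 31.472
SSB = Σnᵢ(x̄ᵢ−x̄)² = 3161.167; SSW = ΣΣ(x−x̄ᵢ)² = 835.806
MSB = 3161.167/3 = 1053.7222; MSW = 835.806/32 = 26.1189
F = MSB/MSW = 40.3432
df = (3, 32)
p-value (upper-tail) = 0.00000
→ bracket: p<0.01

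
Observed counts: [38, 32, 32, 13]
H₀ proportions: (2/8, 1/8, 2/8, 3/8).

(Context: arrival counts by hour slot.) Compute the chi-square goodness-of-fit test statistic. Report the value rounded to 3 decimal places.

n = 115; E_i = n·p_i = [28.75, 14.38, 28.75, 43.12]
χ² = (38−28.75)²/28.75 + (32−14.38)²/14.38 + (32−28.75)²/28.75 + (13−43.12)²/43.12 = 45.9971
df = 3

test statistic = 45.997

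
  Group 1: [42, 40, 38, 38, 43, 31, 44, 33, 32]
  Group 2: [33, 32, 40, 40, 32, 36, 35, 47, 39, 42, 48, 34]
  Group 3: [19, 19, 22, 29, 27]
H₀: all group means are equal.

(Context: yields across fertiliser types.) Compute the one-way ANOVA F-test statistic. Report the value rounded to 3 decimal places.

test statistic = 16.865

Group means [37.89, 38.17, 23.20], grand mean 35.192
SSB = Σnᵢ(x̄ᵢ−x̄)² = 890.683; SSW = ΣΣ(x−x̄ᵢ)² = 607.356
MSB = 890.683/2 = 445.3415; MSW = 607.356/23 = 26.4068
F = MSB/MSW = 16.8647
df = (2, 23)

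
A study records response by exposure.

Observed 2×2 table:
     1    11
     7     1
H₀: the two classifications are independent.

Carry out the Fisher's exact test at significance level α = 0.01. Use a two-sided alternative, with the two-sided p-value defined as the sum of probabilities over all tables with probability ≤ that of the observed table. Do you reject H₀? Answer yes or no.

reject H₀: yes

Margins: r₁=12, r₂=8, c₁=8, c₂=12, n=20
p_obs = C(12,1)·C(8,7)/C(20,8); sum pmf over tables with pmf ≤ p_obs
p-value (two-sided) = 0.00077
At α=0.01: p < α → reject H₀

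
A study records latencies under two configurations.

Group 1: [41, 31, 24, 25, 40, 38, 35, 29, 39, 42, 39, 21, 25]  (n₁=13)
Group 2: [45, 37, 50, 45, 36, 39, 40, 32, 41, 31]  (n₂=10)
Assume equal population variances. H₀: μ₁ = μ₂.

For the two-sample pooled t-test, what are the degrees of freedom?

degrees of freedom = 21

df = n₁ + n₂ − 2 = 13 + 10 − 2 = 21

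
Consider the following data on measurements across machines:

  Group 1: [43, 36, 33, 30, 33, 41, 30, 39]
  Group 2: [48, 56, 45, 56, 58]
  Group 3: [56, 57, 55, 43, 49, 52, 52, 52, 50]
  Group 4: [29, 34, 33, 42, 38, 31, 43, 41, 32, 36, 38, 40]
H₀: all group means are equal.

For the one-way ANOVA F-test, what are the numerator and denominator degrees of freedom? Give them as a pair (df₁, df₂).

degrees of freedom = [3, 30]

k = 4 groups, N = 34 total
df = (k−1, N−k) = (4−1, 34−4) = (3, 30)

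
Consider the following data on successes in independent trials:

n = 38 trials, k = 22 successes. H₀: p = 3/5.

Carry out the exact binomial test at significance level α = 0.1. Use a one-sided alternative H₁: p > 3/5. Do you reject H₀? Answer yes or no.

Exact binomial: n=38, k=22, p₀=3/5=0.6000
P(X≥22) from Σ C(n,i)·p₀^i·(1−p₀)^(n−i)
p-value (one-sided, H₁ greater) = 0.66959
At α=0.1: p ≥ α → fail to reject H₀

reject H₀: no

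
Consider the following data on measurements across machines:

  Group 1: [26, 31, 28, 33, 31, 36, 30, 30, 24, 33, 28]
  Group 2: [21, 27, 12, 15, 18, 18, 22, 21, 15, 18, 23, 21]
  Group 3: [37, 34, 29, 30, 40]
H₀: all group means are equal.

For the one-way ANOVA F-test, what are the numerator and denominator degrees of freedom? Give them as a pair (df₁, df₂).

degrees of freedom = [2, 25]

k = 3 groups, N = 28 total
df = (k−1, N−k) = (3−1, 28−3) = (2, 25)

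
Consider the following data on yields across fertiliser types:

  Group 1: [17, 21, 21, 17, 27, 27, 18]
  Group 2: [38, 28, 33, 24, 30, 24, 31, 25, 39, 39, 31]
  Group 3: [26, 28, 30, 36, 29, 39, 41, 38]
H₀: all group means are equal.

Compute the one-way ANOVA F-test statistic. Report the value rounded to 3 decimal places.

Group means [21.14, 31.09, 33.38], grand mean 29.115
SSB = Σnᵢ(x̄ᵢ−x̄)² = 633.013; SSW = ΣΣ(x−x̄ᵢ)² = 669.641
MSB = 633.013/2 = 316.5063; MSW = 669.641/23 = 29.1148
F = MSB/MSW = 10.8710
df = (2, 23)

test statistic = 10.871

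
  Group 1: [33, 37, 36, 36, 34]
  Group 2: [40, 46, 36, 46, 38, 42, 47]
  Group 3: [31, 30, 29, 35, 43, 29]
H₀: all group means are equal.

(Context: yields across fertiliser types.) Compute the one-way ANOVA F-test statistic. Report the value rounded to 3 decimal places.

test statistic = 8.403

Group means [35.20, 42.14, 32.83], grand mean 37.111
SSB = Σnᵢ(x̄ᵢ−x̄)² = 305.287; SSW = ΣΣ(x−x̄ᵢ)² = 272.490
MSB = 305.287/2 = 152.6437; MSW = 272.490/15 = 18.1660
F = MSB/MSW = 8.4027
df = (2, 15)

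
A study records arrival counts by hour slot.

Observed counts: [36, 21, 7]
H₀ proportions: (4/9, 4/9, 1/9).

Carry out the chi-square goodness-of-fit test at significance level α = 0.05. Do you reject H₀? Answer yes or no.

reject H₀: no

n = 64; E_i = n·p_i = [28.44, 28.44, 7.11]
χ² = (36−28.44)²/28.44 + (21−28.44)²/28.44 + (7−7.11)²/7.11 = 3.9570
df = 2
p-value (upper-tail) = 0.13827
At α=0.05: p ≥ α → fail to reject H₀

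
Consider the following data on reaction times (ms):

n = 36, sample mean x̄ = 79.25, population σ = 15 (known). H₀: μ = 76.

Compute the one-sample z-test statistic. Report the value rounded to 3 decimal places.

test statistic = 1.300

SE = σ/√n = 15/√36 = 2.5000
z = (x̄−μ₀)/SE = (79.25−76)/2.5000 = 1.3000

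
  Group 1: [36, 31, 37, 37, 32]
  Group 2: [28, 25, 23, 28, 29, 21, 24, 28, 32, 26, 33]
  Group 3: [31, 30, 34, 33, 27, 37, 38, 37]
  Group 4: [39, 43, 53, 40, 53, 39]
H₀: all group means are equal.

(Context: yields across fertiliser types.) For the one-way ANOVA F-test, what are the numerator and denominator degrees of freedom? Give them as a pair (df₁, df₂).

degrees of freedom = [3, 26]

k = 4 groups, N = 30 total
df = (k−1, N−k) = (4−1, 30−4) = (3, 26)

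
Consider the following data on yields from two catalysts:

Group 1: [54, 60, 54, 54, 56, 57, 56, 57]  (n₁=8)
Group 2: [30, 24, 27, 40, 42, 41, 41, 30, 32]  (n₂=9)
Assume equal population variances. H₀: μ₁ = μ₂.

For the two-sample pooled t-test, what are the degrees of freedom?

df = n₁ + n₂ − 2 = 8 + 9 − 2 = 15

degrees of freedom = 15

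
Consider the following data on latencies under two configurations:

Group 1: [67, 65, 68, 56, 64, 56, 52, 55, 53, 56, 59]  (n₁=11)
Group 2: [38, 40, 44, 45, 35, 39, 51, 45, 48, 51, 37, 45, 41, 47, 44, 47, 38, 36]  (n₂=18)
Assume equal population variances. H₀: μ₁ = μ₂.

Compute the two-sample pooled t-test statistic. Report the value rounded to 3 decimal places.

x̄₁=59.182, s₁=5.776, n₁=11
x̄₂=42.833, s₂=5.009, n₂=18
s_p² = [10·5.776² + 17·5.009²]/27 = 28.1532
SE = √(s_p²·(1/11+1/18)) = 2.0306
t = (59.182−42.833)/2.0306 = 8.0510
df = 27

test statistic = 8.051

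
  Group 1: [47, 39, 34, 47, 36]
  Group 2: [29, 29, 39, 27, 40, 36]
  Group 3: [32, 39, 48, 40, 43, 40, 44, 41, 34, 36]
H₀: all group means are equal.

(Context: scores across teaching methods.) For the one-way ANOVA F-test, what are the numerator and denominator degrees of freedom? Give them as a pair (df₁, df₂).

k = 3 groups, N = 21 total
df = (k−1, N−k) = (3−1, 21−3) = (2, 18)

degrees of freedom = [2, 18]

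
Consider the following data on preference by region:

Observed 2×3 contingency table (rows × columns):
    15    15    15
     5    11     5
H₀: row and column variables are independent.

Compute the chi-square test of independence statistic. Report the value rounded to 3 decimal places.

Row totals [45, 21], col totals [20, 26, 20], n=66
χ² = (15−13.64)²/13.64 + (15−17.73)²/17.73 + (15−13.64)²/13.64 + (5−6.36)²/6.36 + (11−8.27)²/8.27 + (5−6.36)²/6.36 = 2.1758
df = 2

test statistic = 2.176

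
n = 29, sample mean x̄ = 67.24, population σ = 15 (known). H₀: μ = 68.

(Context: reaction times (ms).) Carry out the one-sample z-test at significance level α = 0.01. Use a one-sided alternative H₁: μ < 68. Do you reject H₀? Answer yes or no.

SE = σ/√n = 15/√29 = 2.7854
z = (x̄−μ₀)/SE = (67.24−68)/2.7854 = -0.2728
p-value (one-sided, H₁ less) = 0.39248
At α=0.01: p ≥ α → fail to reject H₀

reject H₀: no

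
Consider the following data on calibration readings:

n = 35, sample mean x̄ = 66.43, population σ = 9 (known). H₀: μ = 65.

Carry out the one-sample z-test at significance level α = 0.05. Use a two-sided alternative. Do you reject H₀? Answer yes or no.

reject H₀: no

SE = σ/√n = 9/√35 = 1.5213
z = (x̄−μ₀)/SE = (66.43−65)/1.5213 = 0.9400
p-value (two-sided) = 0.34722
At α=0.05: p ≥ α → fail to reject H₀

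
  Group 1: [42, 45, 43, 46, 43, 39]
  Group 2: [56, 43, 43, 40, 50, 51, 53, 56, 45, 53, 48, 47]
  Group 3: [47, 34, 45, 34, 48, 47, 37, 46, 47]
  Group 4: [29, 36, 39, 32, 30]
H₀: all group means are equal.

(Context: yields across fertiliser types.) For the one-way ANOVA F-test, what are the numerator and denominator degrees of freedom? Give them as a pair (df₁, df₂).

degrees of freedom = [3, 28]

k = 4 groups, N = 32 total
df = (k−1, N−k) = (4−1, 32−4) = (3, 28)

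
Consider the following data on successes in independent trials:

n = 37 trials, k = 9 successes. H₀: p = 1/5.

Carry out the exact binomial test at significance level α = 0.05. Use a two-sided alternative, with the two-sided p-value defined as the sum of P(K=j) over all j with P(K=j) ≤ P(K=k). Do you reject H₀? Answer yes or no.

reject H₀: no

Exact binomial: n=37, k=9, p₀=1/5=0.2000
P(X=j) = C(n,j)·p₀^j·(1−p₀)^(n−j); p = Σ P(X=j) over j with P(X=j) ≤ P(X=9)
p-value (two-sided) = 0.53657
At α=0.05: p ≥ α → fail to reject H₀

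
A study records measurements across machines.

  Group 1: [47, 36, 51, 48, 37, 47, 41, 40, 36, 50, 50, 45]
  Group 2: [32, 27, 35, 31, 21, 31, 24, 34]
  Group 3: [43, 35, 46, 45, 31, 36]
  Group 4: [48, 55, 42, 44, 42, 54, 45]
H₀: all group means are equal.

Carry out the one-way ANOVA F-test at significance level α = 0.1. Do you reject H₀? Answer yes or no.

reject H₀: yes

Group means [44.00, 29.38, 39.33, 47.14], grand mean 40.273
SSB = Σnᵢ(x̄ᵢ−x̄)² = 1452.480; SSW = ΣΣ(x−x̄ᵢ)² = 894.065
MSB = 1452.480/3 = 484.1600; MSW = 894.065/29 = 30.8298
F = MSB/MSW = 15.7043
df = (3, 29)
p-value (upper-tail) = 0.00000
At α=0.1: p < α → reject H₀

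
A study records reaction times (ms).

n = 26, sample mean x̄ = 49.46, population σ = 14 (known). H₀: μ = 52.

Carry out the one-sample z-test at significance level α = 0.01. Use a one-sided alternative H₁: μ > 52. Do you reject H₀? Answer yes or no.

reject H₀: no

SE = σ/√n = 14/√26 = 2.7456
z = (x̄−μ₀)/SE = (49.46−52)/2.7456 = -0.9251
p-value (one-sided, H₁ greater) = 0.82255
At α=0.01: p ≥ α → fail to reject H₀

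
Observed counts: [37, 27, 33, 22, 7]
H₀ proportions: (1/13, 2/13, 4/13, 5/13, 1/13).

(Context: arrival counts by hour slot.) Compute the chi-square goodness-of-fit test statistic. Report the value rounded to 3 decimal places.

n = 126; E_i = n·p_i = [9.69, 19.38, 38.77, 48.46, 9.69]
χ² = (37−9.69)²/9.69 + (27−19.38)²/19.38 + (33−38.77)²/38.77 + (22−48.46)²/48.46 + (7−9.69)²/9.69 = 95.9853
df = 4

test statistic = 95.985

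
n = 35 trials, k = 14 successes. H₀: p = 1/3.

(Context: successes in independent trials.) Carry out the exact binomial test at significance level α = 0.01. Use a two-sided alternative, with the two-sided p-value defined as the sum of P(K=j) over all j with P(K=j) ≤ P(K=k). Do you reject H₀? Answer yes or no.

reject H₀: no

Exact binomial: n=35, k=14, p₀=1/3=0.3333
P(X=j) = C(n,j)·p₀^j·(1−p₀)^(n−j); p = Σ P(X=j) over j with P(X=j) ≤ P(X=14)
p-value (two-sided) = 0.47329
At α=0.01: p ≥ α → fail to reject H₀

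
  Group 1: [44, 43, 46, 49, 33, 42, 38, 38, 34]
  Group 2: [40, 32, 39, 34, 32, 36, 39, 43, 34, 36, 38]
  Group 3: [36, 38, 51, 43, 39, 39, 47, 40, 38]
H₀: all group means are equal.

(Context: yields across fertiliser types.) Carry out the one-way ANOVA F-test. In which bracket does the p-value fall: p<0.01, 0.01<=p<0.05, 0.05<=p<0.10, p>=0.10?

Group means [40.78, 36.64, 41.22], grand mean 39.345
SSB = Σnᵢ(x̄ᵢ−x̄)² = 130.895; SSW = ΣΣ(x−x̄ᵢ)² = 547.657
MSB = 130.895/2 = 65.4476; MSW = 547.657/26 = 21.0637
F = MSB/MSW = 3.1071
df = (2, 26)
p-value (upper-tail) = 0.06166
→ bracket: 0.05<=p<0.10

p-value bracket: 0.05<=p<0.10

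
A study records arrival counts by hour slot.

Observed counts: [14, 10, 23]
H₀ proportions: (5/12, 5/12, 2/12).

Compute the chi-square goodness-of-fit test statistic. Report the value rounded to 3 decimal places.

n = 47; E_i = n·p_i = [19.58, 19.58, 7.83]
χ² = (14−19.58)²/19.58 + (10−19.58)²/19.58 + (23−7.83)²/7.83 = 35.6468
df = 2

test statistic = 35.647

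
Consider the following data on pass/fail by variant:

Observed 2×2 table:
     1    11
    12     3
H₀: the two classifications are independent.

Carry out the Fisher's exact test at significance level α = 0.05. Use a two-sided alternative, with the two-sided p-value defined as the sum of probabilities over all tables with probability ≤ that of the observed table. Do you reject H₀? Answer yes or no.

reject H₀: yes

Margins: r₁=12, r₂=15, c₁=13, c₂=14, n=27
p_obs = C(12,1)·C(15,12)/C(27,13); sum pmf over tables with pmf ≤ p_obs
p-value (two-sided) = 0.00034
At α=0.05: p < α → reject H₀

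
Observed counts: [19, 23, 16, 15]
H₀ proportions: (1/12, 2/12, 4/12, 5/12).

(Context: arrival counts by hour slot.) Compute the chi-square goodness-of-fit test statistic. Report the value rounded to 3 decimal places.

n = 73; E_i = n·p_i = [6.08, 12.17, 24.33, 30.42]
χ² = (19−6.08)²/6.08 + (23−12.17)²/12.17 + (16−24.33)²/24.33 + (15−30.42)²/30.42 = 47.7397
df = 3

test statistic = 47.740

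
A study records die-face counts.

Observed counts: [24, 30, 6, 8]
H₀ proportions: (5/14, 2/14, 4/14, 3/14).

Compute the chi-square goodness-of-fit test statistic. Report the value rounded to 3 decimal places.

n = 68; E_i = n·p_i = [24.29, 9.71, 19.43, 14.57]
χ² = (24−24.29)²/24.29 + (30−9.71)²/9.71 + (6−19.43)²/19.43 + (8−14.57)²/14.57 = 54.6098
df = 3

test statistic = 54.610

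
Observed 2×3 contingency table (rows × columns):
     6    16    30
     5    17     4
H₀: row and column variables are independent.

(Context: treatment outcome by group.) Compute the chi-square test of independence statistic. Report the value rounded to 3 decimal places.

test statistic = 12.754

Row totals [52, 26], col totals [11, 33, 34], n=78
χ² = (6−7.33)²/7.33 + (16−22.00)²/22.00 + (30−22.67)²/22.67 + (5−3.67)²/3.67 + (17−11.00)²/11.00 + (4−11.33)²/11.33 = 12.7540
df = 2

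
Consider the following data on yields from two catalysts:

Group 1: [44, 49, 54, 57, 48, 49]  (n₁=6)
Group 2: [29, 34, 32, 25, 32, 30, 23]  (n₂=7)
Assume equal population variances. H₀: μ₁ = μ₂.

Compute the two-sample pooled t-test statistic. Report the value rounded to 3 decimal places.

x̄₁=50.167, s₁=4.622, n₁=6
x̄₂=29.286, s₂=3.988, n₂=7
s_p² = [5·4.622² + 6·3.988²]/11 = 18.3874
SE = √(s_p²·(1/6+1/7)) = 2.3857
t = (50.167−29.286)/2.3857 = 8.7527
df = 11

test statistic = 8.753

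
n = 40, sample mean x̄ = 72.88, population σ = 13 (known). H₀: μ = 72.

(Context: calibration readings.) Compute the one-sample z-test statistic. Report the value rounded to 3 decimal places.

SE = σ/√n = 13/√40 = 2.0555
z = (x̄−μ₀)/SE = (72.88−72)/2.0555 = 0.4281

test statistic = 0.428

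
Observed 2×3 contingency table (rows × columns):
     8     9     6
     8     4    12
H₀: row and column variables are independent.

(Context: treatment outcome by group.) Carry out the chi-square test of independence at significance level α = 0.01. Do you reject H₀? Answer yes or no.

Row totals [23, 24], col totals [16, 13, 18], n=47
χ² = (8−7.83)²/7.83 + (9−6.36)²/6.36 + (6−8.81)²/8.81 + (8−8.17)²/8.17 + (4−6.64)²/6.64 + (12−9.19)²/9.19 = 3.9036
df = 2
p-value (upper-tail) = 0.14202
At α=0.01: p ≥ α → fail to reject H₀

reject H₀: no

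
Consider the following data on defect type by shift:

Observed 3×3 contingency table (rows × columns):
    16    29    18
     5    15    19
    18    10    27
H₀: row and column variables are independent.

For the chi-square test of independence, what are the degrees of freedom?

degrees of freedom = 4

df = (r−1)(c−1) = (3−1)·(3−1) = 4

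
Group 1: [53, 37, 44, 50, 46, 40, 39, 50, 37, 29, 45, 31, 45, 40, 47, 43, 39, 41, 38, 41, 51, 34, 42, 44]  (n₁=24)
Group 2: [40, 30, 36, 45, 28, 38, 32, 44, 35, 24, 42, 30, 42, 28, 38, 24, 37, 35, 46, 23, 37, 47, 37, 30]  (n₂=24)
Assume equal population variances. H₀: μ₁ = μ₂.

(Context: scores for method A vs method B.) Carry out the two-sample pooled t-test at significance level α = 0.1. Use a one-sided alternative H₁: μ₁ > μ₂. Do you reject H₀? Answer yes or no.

reject H₀: yes

x̄₁=41.917, s₁=6.064, n₁=24
x̄₂=35.333, s₂=7.118, n₂=24
s_p² = [23·6.064² + 23·7.118²]/46 = 43.7210
SE = √(s_p²·(1/24+1/24)) = 1.9088
t = (41.917−35.333)/1.9088 = 3.4490
df = 46
p-value (one-sided, H₁ greater) = 0.00061
At α=0.1: p < α → reject H₀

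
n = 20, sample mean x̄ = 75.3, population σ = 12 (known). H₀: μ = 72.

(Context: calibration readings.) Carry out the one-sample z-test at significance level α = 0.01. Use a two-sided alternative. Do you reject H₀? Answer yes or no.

reject H₀: no

SE = σ/√n = 12/√20 = 2.6833
z = (x̄−μ₀)/SE = (75.3−72)/2.6833 = 1.2298
p-value (two-sided) = 0.21876
At α=0.01: p ≥ α → fail to reject H₀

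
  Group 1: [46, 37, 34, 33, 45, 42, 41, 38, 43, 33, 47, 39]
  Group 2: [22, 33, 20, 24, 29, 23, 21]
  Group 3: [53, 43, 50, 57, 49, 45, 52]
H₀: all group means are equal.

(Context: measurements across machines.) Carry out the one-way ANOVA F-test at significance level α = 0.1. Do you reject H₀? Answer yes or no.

reject H₀: yes

Group means [39.83, 24.57, 49.86], grand mean 38.423
SSB = Σnᵢ(x̄ᵢ−x̄)² = 2282.108; SSW = ΣΣ(x−x̄ᵢ)² = 542.238
MSB = 2282.108/2 = 1141.0540; MSW = 542.238/23 = 23.5756
F = MSB/MSW = 48.3999
df = (2, 23)
p-value (upper-tail) = 0.00000
At α=0.1: p < α → reject H₀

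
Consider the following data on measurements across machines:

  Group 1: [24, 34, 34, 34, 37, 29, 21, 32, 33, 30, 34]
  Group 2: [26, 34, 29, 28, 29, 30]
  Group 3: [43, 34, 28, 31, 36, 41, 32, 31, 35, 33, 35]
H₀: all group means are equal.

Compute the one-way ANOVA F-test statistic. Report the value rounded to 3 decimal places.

test statistic = 3.214

Group means [31.09, 29.33, 34.45], grand mean 32.036
SSB = Σnᵢ(x̄ᵢ−x̄)² = 117.995; SSW = ΣΣ(x−x̄ᵢ)² = 458.970
MSB = 117.995/2 = 58.9973; MSW = 458.970/25 = 18.3588
F = MSB/MSW = 3.2136
df = (2, 25)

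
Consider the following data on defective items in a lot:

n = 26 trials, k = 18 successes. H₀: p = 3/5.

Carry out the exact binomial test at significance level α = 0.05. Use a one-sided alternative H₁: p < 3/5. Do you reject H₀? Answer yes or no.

Exact binomial: n=26, k=18, p₀=3/5=0.6000
P(X≤18) from Σ C(n,i)·p₀^i·(1−p₀)^(n−i)
p-value (one-sided, H₁ less) = 0.87844
At α=0.05: p ≥ α → fail to reject H₀

reject H₀: no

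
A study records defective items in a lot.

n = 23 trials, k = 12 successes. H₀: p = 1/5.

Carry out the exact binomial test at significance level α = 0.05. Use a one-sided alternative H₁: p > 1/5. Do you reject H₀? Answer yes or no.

Exact binomial: n=23, k=12, p₀=1/5=0.2000
P(X≥12) from Σ C(n,i)·p₀^i·(1−p₀)^(n−i)
p-value (one-sided, H₁ greater) = 0.00060
At α=0.05: p < α → reject H₀

reject H₀: yes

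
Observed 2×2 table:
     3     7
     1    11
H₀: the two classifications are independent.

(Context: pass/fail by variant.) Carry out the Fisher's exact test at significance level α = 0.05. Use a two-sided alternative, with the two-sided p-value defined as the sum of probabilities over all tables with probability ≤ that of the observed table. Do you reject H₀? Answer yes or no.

reject H₀: no

Margins: r₁=10, r₂=12, c₁=4, c₂=18, n=22
p_obs = C(10,3)·C(12,1)/C(22,4); sum pmf over tables with pmf ≤ p_obs
p-value (two-sided) = 0.29323
At α=0.05: p ≥ α → fail to reject H₀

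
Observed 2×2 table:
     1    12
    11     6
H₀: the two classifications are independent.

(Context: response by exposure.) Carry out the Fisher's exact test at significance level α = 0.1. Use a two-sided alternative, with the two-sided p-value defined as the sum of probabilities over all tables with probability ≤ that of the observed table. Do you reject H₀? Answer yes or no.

reject H₀: yes

Margins: r₁=13, r₂=17, c₁=12, c₂=18, n=30
p_obs = C(13,1)·C(17,11)/C(30,12); sum pmf over tables with pmf ≤ p_obs
p-value (two-sided) = 0.00240
At α=0.1: p < α → reject H₀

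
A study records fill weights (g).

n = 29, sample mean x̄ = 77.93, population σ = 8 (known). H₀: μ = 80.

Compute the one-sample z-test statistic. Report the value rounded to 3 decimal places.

SE = σ/√n = 8/√29 = 1.4856
z = (x̄−μ₀)/SE = (77.93−80)/1.4856 = -1.3934

test statistic = -1.393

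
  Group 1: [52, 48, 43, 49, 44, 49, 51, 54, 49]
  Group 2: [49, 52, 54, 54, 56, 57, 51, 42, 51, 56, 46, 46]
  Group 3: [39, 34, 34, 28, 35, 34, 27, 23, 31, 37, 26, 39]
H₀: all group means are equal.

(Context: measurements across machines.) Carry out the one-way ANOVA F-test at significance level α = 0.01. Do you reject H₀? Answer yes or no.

reject H₀: yes

Group means [48.78, 51.17, 32.25], grand mean 43.636
SSB = Σnᵢ(x̄ᵢ−x̄)² = 2474.164; SSW = ΣΣ(x−x̄ᵢ)² = 641.472
MSB = 2474.164/2 = 1237.0821; MSW = 641.472/30 = 21.3824
F = MSB/MSW = 57.8551
df = (2, 30)
p-value (upper-tail) = 0.00000
At α=0.01: p < α → reject H₀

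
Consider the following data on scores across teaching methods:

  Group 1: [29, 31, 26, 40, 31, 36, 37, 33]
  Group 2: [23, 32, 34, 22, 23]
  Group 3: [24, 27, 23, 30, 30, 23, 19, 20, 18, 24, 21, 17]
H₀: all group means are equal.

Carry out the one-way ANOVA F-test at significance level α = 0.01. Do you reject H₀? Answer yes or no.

Group means [32.88, 26.80, 23.00], grand mean 26.920
SSB = Σnᵢ(x̄ᵢ−x̄)² = 468.165; SSW = ΣΣ(x−x̄ᵢ)² = 483.675
MSB = 468.165/2 = 234.0825; MSW = 483.675/22 = 21.9852
F = MSB/MSW = 10.6473
df = (2, 22)
p-value (upper-tail) = 0.00058
At α=0.01: p < α → reject H₀

reject H₀: yes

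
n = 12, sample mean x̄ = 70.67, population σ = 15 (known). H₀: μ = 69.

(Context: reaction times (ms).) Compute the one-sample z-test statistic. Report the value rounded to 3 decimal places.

SE = σ/√n = 15/√12 = 4.3301
z = (x̄−μ₀)/SE = (70.67−69)/4.3301 = 0.3857

test statistic = 0.386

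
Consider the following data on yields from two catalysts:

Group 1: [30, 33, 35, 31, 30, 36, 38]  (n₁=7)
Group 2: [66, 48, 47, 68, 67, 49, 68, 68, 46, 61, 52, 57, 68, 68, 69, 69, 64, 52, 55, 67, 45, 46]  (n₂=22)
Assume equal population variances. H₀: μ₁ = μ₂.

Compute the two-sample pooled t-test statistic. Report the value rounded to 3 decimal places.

test statistic = -7.113

x̄₁=33.286, s₁=3.147, n₁=7
x̄₂=59.091, s₂=9.329, n₂=22
s_p² = [6·3.147² + 21·9.329²]/27 = 69.8980
SE = √(s_p²·(1/7+1/22)) = 3.6280
t = (33.286−59.091)/3.6280 = -7.1127
df = 27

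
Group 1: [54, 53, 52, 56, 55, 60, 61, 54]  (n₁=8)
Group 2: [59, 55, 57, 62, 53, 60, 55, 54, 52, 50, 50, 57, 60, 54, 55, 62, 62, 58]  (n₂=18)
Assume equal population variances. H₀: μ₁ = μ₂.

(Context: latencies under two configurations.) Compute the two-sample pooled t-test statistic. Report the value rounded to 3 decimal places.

x̄₁=55.625, s₁=3.249, n₁=8
x̄₂=56.389, s₂=3.913, n₂=18
s_p² = [7·3.249² + 17·3.913²]/24 = 13.9230
SE = √(s_p²·(1/8+1/18)) = 1.5855
t = (55.625−56.389)/1.5855 = -0.4818
df = 24

test statistic = -0.482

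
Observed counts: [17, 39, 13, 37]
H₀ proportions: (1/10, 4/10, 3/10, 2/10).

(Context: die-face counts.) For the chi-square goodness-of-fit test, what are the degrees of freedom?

df = k − 1 = 4 − 1 = 3

degrees of freedom = 3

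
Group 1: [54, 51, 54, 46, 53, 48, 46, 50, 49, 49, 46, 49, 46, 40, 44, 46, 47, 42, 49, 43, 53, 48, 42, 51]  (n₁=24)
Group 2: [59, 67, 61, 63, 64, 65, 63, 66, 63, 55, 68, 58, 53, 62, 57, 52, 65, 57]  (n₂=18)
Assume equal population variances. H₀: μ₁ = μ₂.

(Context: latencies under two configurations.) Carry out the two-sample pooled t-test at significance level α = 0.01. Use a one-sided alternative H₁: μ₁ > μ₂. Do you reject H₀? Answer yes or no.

x̄₁=47.750, s₁=3.870, n₁=24
x̄₂=61.000, s₂=4.790, n₂=18
s_p² = [23·3.870² + 17·4.790²]/40 = 18.3625
SE = √(s_p²·(1/24+1/18)) = 1.3361
t = (47.750−61.000)/1.3361 = -9.9167
df = 40
p-value (one-sided, H₁ greater) = 1.00000
At α=0.01: p ≥ α → fail to reject H₀

reject H₀: no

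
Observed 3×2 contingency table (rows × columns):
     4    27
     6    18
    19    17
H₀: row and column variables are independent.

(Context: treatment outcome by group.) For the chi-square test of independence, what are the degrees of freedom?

degrees of freedom = 2

df = (r−1)(c−1) = (3−1)·(2−1) = 2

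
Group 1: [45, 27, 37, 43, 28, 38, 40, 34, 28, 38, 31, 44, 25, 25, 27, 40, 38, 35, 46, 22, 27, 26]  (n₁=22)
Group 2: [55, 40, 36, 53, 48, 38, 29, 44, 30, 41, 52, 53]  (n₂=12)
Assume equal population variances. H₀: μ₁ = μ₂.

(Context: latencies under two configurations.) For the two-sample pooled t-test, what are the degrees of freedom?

df = n₁ + n₂ − 2 = 22 + 12 − 2 = 32

degrees of freedom = 32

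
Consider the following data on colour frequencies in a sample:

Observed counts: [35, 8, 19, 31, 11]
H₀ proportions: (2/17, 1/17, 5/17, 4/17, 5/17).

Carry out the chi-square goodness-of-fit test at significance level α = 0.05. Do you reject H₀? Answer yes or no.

n = 104; E_i = n·p_i = [12.24, 6.12, 30.59, 24.47, 30.59]
χ² = (35−12.24)²/12.24 + (8−6.12)²/6.12 + (19−30.59)²/30.59 + (31−24.47)²/24.47 + (11−30.59)²/30.59 = 61.6111
df = 4
p-value (upper-tail) = 0.00000
At α=0.05: p < α → reject H₀

reject H₀: yes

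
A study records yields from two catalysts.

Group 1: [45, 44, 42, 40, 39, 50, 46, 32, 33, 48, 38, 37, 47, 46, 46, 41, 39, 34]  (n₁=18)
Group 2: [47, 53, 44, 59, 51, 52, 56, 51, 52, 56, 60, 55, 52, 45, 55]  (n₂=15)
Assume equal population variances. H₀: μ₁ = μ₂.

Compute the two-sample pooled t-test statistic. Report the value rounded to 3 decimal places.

test statistic = -6.251

x̄₁=41.500, s₁=5.371, n₁=18
x̄₂=52.533, s₂=4.627, n₂=15
s_p² = [17·5.371² + 14·4.627²]/31 = 25.4914
SE = √(s_p²·(1/18+1/15)) = 1.7651
t = (41.500−52.533)/1.7651 = -6.2508
df = 31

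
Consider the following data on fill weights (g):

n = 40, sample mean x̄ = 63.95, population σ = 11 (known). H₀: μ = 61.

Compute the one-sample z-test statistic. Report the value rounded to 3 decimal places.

test statistic = 1.696

SE = σ/√n = 11/√40 = 1.7393
z = (x̄−μ₀)/SE = (63.95−61)/1.7393 = 1.6961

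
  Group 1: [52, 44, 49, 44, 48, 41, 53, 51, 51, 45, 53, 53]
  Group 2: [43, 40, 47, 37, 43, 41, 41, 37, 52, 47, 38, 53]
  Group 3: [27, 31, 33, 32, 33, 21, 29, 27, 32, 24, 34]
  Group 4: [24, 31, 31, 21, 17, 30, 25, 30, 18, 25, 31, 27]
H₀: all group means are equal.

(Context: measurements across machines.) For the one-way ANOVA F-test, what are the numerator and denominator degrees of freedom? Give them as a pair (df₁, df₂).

degrees of freedom = [3, 43]

k = 4 groups, N = 47 total
df = (k−1, N−k) = (4−1, 47−4) = (3, 43)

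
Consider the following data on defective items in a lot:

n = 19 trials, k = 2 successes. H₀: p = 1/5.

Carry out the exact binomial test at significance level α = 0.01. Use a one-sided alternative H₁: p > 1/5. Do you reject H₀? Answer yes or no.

Exact binomial: n=19, k=2, p₀=1/5=0.2000
P(X≥2) from Σ C(n,i)·p₀^i·(1−p₀)^(n−i)
p-value (one-sided, H₁ greater) = 0.91713
At α=0.01: p ≥ α → fail to reject H₀

reject H₀: no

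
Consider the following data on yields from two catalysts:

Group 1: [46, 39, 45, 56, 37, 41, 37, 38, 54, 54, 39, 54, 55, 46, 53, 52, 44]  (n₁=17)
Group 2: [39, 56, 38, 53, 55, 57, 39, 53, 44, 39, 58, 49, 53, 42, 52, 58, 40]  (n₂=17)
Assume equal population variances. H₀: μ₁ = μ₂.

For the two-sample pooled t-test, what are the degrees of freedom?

df = n₁ + n₂ − 2 = 17 + 17 − 2 = 32

degrees of freedom = 32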